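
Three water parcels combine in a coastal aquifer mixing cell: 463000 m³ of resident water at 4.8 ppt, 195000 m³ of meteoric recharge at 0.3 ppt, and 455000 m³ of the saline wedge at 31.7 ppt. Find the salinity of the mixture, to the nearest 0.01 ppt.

By conservation of dissolved salt,
salt = 463,000×4.8 + 195,000×0.3 + 455,000×31.7 = 2,222,400 + 58,500 + 14,423,500 = 16,704,400
volume = 463,000 + 195,000 + 455,000 = 1,113,000 m³
S = 16,704,400 / 1,113,000 = 15.0084 ppt

15.01 ppt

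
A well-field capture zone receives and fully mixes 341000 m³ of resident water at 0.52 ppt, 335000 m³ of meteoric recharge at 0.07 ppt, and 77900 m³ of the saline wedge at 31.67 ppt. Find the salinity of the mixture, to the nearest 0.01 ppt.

3.54 ppt

Total salt / total volume:
salt = 341,000×0.52 + 335,000×0.07 + 77,900×31.67 = 177,320 + 23,450 + 2,467,093 = 2,667,863
volume = 341,000 + 335,000 + 77,900 = 753,900 m³
S = 2,667,863 / 753,900 = 3.5387 ppt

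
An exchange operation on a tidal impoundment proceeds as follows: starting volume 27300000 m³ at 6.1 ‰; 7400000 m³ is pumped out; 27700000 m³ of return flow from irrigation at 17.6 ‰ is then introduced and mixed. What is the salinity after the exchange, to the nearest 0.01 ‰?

Remaining after removal: 19,900,000 m³ at 6.1 ‰ (salt = 121,390,000)
After addition: salt = 121,390,000 + 27,700,000×17.6 = 608,910,000; volume = 47,600,000 m³
S = 608,910,000 / 47,600,000 = 12.7922 ‰

12.79 ‰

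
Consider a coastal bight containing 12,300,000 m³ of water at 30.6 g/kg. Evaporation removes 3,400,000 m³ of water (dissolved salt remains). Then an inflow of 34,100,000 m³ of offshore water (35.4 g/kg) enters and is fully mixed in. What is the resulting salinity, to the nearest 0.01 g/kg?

36.83 g/kg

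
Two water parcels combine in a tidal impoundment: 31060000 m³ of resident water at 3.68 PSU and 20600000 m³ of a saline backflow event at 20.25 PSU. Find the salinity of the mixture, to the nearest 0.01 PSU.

10.29 PSU

By conservation of dissolved salt,
salt = 31,060,000×3.68 + 20,600,000×20.25 = 114,300,800 + 417,150,000 = 531,450,800
volume = 31,060,000 + 20,600,000 = 51,660,000 m³
S = 531,450,800 / 51,660,000 = 10.2875 PSU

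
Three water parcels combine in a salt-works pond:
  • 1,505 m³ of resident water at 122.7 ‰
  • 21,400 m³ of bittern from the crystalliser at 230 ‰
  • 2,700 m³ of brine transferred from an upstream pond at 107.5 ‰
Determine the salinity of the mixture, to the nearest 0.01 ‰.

210.78 ‰

Salt balance:
salt = 1,505×122.7 + 21,400×230 + 2,700×107.5 = 184,663.5 + 4,922,000 + 290,250 = 5,396,913.5
volume = 1,505 + 21,400 + 2,700 = 25,605 m³
S = 5,396,913.5 / 25,605 = 210.7758 ‰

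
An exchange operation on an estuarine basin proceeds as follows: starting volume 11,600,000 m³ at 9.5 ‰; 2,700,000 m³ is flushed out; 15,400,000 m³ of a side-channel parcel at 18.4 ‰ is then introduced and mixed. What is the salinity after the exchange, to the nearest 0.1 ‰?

15.1 ‰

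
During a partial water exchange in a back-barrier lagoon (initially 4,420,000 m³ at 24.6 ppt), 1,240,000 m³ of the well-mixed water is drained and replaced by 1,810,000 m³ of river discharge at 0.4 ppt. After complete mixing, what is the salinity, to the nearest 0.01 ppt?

15.82 ppt

Remaining after removal: 3,180,000 m³ at 24.6 ppt (salt = 78,228,000)
After addition: salt = 78,228,000 + 1,810,000×0.4 = 78,952,000; volume = 4,990,000 m³
S = 78,952,000 / 4,990,000 = 15.822 ppt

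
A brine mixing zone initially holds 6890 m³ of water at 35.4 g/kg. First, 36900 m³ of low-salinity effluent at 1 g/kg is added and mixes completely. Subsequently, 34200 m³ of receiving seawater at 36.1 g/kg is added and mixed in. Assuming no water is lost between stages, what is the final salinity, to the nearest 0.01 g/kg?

Weighted by volume,
Initial salt = 6,890×35.4 = 243,906
After stage 1: salt = 243,906 + 36,900×1 = 280,806; volume = 43,790 m³; S = 6.413 g/kg
After stage 2: salt = 280,806 + 34,200×36.1 = 1,515,426; volume = 77,990 m³
S = 1,515,426 / 77,990 = 19.431 g/kg

19.43 g/kg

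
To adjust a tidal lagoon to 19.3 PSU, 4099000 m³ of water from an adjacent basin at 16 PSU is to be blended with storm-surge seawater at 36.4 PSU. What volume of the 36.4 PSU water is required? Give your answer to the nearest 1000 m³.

791000 m³

Salt balance: 4,099,000×16 + V×36.4 = (4,099,000+V)×19.3
65,584,000 + 36.4V = 79,110,700 + 19.3V
13,526,700 = 17.1V
V = 791,035.09 m³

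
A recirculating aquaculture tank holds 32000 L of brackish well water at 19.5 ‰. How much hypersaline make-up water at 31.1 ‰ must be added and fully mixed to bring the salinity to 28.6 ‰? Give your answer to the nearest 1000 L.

Salt balance: 32,000×19.5 + V×31.1 = (32,000+V)×28.6
624,000 + 31.1V = 915,200 + 28.6V
291,200 = 2.5V
V = 116,480 L

116000 L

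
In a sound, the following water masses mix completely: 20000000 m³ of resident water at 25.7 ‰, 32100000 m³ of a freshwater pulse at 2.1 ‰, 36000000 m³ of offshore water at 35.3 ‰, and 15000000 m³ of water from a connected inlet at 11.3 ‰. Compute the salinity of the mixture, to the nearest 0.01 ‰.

19.61 ‰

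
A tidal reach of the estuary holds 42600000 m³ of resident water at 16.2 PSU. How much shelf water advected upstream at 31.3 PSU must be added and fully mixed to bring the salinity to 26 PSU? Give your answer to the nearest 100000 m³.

78800000 m³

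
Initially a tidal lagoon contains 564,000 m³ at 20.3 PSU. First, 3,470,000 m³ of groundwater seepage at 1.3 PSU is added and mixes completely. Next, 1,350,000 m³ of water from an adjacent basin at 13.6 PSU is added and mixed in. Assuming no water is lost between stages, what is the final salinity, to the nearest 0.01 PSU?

6.37 PSU

Mass of salt is conserved:
Initial salt = 564,000×20.3 = 11,449,200
After stage 1: salt = 11,449,200 + 3,470,000×1.3 = 15,960,200; volume = 4,034,000 m³; S = 3.956 PSU
After stage 2: salt = 15,960,200 + 1,350,000×13.6 = 34,320,200; volume = 5,384,000 m³
S = 34,320,200 / 5,384,000 = 6.3745 PSU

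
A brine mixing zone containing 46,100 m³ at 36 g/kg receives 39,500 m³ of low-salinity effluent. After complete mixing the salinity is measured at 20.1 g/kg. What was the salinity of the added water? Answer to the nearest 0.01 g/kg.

1.54 g/kg

Salt balance: 46,100×36 + 39,500×S = 85,600×20.1
1,659,600 + 39,500·S = 1,720,560
S = (1,720,560 − 1,659,600) / 39,500 = 1.5433 g/kg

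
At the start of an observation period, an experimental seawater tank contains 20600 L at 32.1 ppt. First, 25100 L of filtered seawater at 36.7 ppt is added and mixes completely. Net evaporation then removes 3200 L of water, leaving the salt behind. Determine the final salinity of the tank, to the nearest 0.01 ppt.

After mixing: salt = 20,600×32.1 + 25,100×36.7 = 1,582,430; volume = 45,700 L
After evaporation: salt unchanged = 1,582,430; volume = 45,700 − 3,200 = 42,500 L
S = 1,582,430 / 42,500 = 37.2336 ppt

37.23 ppt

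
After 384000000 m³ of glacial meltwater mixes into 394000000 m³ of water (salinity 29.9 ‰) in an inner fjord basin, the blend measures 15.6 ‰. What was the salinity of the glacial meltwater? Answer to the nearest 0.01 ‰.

0.93 ‰

Salt balance: 394,000,000×29.9 + 384,000,000×S = 778,000,000×15.6
11,780,600,000 + 384,000,000·S = 12,136,800,000
S = (12,136,800,000 − 11,780,600,000) / 384,000,000 = 0.9276 ‰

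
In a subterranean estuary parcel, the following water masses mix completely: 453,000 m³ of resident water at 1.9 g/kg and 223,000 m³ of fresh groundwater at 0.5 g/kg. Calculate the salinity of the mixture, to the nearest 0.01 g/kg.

Salt balance:
salt = 453,000×1.9 + 223,000×0.5 = 860,700 + 111,500 = 972,200
volume = 453,000 + 223,000 = 676,000 m³
S = 972,200 / 676,000 = 1.4382 g/kg

1.44 g/kg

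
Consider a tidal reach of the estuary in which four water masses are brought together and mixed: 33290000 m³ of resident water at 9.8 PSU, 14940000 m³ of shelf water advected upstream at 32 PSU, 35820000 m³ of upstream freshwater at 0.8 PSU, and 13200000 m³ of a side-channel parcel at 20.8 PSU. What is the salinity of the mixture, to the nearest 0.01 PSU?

Salt balance:
salt = 33,290,000×9.8 + 14,940,000×32 + 35,820,000×0.8 + 13,200,000×20.8 = 326,242,000 + 478,080,000 + 28,656,000 + 274,560,000 = 1,107,538,000
volume = 33,290,000 + 14,940,000 + 35,820,000 + 13,200,000 = 97,250,000 m³
S = 1,107,538,000 / 97,250,000 = 11.3886 PSU

11.39 PSU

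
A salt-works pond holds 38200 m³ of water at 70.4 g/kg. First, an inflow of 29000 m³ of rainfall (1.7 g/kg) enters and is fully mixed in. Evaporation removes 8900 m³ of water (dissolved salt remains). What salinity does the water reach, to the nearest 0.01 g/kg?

46.97 g/kg

After mixing: salt = 38,200×70.4 + 29,000×1.7 = 2,738,580; volume = 67,200 m³
After evaporation: salt unchanged = 2,738,580; volume = 67,200 − 8,900 = 58,300 m³
S = 2,738,580 / 58,300 = 46.9739 g/kg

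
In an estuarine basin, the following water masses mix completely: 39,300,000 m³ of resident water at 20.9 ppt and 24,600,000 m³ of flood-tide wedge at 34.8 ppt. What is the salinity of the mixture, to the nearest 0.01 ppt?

26.25 ppt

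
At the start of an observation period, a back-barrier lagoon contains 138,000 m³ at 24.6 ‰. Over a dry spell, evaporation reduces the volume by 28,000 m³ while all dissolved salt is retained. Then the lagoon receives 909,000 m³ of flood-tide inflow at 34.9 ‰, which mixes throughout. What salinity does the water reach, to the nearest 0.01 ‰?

After evaporation: salt = 138,000×24.6 = 3,394,800; volume = 138,000 − 28,000 = 110,000 m³
After mixing: salt = 3,394,800 + 909,000×34.9 = 35,118,900; volume = 110,000 + 909,000 = 1,019,000 m³
S = 35,118,900 / 1,019,000 = 34.4641 ‰

34.46 ‰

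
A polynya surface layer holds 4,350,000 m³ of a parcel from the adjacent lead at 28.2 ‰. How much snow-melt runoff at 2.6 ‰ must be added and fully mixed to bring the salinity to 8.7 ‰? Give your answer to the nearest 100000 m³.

13900000 m³

Salt balance: 4,350,000×28.2 + V×2.6 = (4,350,000+V)×8.7
122,670,000 + 2.6V = 37,845,000 + 8.7V
84,825,000 = 6.1V
V = 13,905,737.7 m³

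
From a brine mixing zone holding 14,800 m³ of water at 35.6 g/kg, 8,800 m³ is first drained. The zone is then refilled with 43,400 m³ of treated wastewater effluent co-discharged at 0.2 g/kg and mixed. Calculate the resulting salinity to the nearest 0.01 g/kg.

Remaining after removal: 6,000 m³ at 35.6 g/kg (salt = 213,600)
After addition: salt = 213,600 + 43,400×0.2 = 222,280; volume = 49,400 m³
S = 222,280 / 49,400 = 4.4996 g/kg

4.50 g/kg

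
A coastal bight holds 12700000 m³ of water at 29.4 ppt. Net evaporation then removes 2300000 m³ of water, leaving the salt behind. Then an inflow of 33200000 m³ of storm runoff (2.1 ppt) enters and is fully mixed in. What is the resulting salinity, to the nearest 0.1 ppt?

After evaporation: salt = 12,700,000×29.4 = 373,380,000; volume = 12,700,000 − 2,300,000 = 10,400,000 m³
After mixing: salt = 373,380,000 + 33,200,000×2.1 = 443,100,000; volume = 10,400,000 + 33,200,000 = 43,600,000 m³
S = 443,100,000 / 43,600,000 = 10.1628 ppt

10.2 ppt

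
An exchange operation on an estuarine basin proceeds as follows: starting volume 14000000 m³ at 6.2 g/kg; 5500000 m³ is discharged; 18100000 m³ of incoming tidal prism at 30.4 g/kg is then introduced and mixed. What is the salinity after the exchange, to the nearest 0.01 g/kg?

Remaining after removal: 8,500,000 m³ at 6.2 g/kg (salt = 52,700,000)
After addition: salt = 52,700,000 + 18,100,000×30.4 = 602,940,000; volume = 26,600,000 m³
S = 602,940,000 / 26,600,000 = 22.6669 g/kg

22.67 g/kg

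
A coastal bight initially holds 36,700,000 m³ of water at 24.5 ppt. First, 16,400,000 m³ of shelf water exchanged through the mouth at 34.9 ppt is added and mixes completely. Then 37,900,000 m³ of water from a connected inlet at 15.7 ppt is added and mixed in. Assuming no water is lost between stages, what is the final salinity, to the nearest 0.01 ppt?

Conserving salt mass:
Initial salt = 36,700,000×24.5 = 899,150,000
After stage 1: salt = 899,150,000 + 16,400,000×34.9 = 1,471,510,000; volume = 53,100,000 m³; S = 27.712 ppt
After stage 2: salt = 1,471,510,000 + 37,900,000×15.7 = 2,066,540,000; volume = 91,000,000 m³
S = 2,066,540,000 / 91,000,000 = 22.7092 ppt

22.71 ppt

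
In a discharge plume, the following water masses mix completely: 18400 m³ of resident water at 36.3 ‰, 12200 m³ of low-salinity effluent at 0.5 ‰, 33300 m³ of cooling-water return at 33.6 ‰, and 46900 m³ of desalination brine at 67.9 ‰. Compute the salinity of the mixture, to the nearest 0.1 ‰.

44.9 ‰

Conserving salt mass:
salt = 18,400×36.3 + 12,200×0.5 + 33,300×33.6 + 46,900×67.9 = 667,920 + 6,100 + 1,118,880 + 3,184,510 = 4,977,410
volume = 18,400 + 12,200 + 33,300 + 46,900 = 110,800 m³
S = 4,977,410 / 110,800 = 44.922 ‰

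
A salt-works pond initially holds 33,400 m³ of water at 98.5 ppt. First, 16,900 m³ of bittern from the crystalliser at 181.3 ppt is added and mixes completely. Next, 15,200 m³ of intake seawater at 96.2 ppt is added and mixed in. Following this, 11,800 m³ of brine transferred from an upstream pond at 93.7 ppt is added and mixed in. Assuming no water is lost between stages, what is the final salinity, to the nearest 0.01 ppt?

115.42 ppt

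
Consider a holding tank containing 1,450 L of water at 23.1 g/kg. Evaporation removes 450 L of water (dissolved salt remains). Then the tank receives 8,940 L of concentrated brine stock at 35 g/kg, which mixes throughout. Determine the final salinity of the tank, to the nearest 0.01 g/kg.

34.85 g/kg

After evaporation: salt = 1,450×23.1 = 33,495; volume = 1,450 − 450 = 1,000 L
After mixing: salt = 33,495 + 8,940×35 = 346,395; volume = 1,000 + 8,940 = 9,940 L
S = 346,395 / 9,940 = 34.8486 g/kg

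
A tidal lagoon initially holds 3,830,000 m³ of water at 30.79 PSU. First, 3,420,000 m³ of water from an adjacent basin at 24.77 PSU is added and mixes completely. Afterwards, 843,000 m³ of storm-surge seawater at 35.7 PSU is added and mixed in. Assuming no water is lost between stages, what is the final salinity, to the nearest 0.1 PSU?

28.8 PSU

Mass of salt is conserved:
Initial salt = 3,830,000×30.79 = 117,925,700
After stage 1: salt = 117,925,700 + 3,420,000×24.77 = 202,639,100; volume = 7,250,000 m³; S = 27.95 PSU
After stage 2: salt = 202,639,100 + 843,000×35.7 = 232,734,200; volume = 8,093,000 m³
S = 232,734,200 / 8,093,000 = 28.7575 PSU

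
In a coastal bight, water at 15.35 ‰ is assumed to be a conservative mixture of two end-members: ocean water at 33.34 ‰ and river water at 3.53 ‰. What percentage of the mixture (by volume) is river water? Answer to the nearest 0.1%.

Let f be the freshwater fraction. Salt balance per unit volume:
f×3.53 + (1−f)×33.34 = 15.35
f = (33.34 − 15.35) / (33.34 − 3.53) = 17.99/29.81 = 0.6035

60.3%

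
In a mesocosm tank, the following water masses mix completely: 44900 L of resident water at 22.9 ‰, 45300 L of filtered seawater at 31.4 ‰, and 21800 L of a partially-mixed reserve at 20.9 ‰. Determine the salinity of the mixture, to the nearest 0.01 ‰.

Salt balance:
salt = 44,900×22.9 + 45,300×31.4 + 21,800×20.9 = 1,028,210 + 1,422,420 + 455,620 = 2,906,250
volume = 44,900 + 45,300 + 21,800 = 112,000 L
S = 2,906,250 / 112,000 = 25.9487 ‰

25.95 ‰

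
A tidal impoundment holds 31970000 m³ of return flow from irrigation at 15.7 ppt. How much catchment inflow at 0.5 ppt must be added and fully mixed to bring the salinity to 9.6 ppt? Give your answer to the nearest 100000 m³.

21400000 m³

Salt balance: 31,970,000×15.7 + V×0.5 = (31,970,000+V)×9.6
501,929,000 + 0.5V = 306,912,000 + 9.6V
195,017,000 = 9.1V
V = 21,430,439.56 m³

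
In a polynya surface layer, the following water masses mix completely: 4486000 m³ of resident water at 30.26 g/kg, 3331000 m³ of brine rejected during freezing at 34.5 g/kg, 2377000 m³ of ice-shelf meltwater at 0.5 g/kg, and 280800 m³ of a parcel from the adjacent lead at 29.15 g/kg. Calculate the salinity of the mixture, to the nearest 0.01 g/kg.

24.83 g/kg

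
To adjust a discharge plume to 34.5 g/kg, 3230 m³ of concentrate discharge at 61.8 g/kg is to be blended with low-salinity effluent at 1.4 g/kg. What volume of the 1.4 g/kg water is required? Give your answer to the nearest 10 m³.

Salt balance: 3,230×61.8 + V×1.4 = (3,230+V)×34.5
199,614 + 1.4V = 111,435 + 34.5V
88,179 = 33.1V
V = 2,664.02 m³

2660 m³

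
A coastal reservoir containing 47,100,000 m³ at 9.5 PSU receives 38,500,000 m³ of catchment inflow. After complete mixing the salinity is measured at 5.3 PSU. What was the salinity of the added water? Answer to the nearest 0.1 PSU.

0.2 PSU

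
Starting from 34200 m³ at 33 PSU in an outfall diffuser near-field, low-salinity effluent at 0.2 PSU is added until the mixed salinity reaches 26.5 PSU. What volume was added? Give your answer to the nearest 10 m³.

Salt balance: 34,200×33 + V×0.2 = (34,200+V)×26.5
1,128,600 + 0.2V = 906,300 + 26.5V
222,300 = 26.3V
V = 8,452.47 m³

8450 m³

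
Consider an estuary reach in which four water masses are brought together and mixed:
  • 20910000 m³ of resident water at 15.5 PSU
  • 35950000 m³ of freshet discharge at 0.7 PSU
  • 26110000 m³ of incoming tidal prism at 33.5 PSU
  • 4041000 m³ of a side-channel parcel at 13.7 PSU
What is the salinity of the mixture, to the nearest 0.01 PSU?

14.70 PSU

Mass of salt is conserved:
salt = 20,910,000×15.5 + 35,950,000×0.7 + 26,110,000×33.5 + 4,041,000×13.7 = 324,105,000 + 25,165,000 + 874,685,000 + 55,361,700 = 1,279,316,700
volume = 20,910,000 + 35,950,000 + 26,110,000 + 4,041,000 = 87,011,000 m³
S = 1,279,316,700 / 87,011,000 = 14.7029 PSU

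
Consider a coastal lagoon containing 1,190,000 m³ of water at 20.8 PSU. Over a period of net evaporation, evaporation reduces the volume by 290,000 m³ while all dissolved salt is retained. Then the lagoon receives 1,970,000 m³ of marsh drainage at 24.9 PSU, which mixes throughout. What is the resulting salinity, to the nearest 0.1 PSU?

After evaporation: salt = 1,190,000×20.8 = 24,752,000; volume = 1,190,000 − 290,000 = 900,000 m³
After mixing: salt = 24,752,000 + 1,970,000×24.9 = 73,805,000; volume = 900,000 + 1,970,000 = 2,870,000 m³
S = 73,805,000 / 2,870,000 = 25.716 PSU

25.7 PSU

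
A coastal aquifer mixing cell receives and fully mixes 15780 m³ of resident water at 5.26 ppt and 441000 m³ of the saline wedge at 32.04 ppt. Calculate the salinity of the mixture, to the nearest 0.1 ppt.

31.1 ppt

Salt balance:
salt = 15,780×5.26 + 441,000×32.04 = 83,002.8 + 14,129,640 = 14,212,642.8
volume = 15,780 + 441,000 = 456,780 m³
S = 14,212,642.8 / 456,780 = 31.115 ppt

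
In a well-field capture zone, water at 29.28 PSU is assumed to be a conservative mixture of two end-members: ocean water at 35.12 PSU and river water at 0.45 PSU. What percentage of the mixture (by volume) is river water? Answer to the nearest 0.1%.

16.8%

Let f be the freshwater fraction. Salt balance per unit volume:
f×0.45 + (1−f)×35.12 = 29.28
f = (35.12 − 29.28) / (35.12 − 0.45) = 5.84/34.67 = 0.1684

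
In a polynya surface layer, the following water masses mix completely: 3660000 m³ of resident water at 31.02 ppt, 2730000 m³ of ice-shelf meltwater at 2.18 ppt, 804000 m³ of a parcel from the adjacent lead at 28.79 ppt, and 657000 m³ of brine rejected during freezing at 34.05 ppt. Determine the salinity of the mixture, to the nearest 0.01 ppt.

21.02 ppt

Weighted by volume,
salt = 3,660,000×31.02 + 2,730,000×2.18 + 804,000×28.79 + 657,000×34.05 = 113,533,200 + 5,951,400 + 23,147,160 + 22,370,850 = 165,002,610
volume = 3,660,000 + 2,730,000 + 804,000 + 657,000 = 7,851,000 m³
S = 165,002,610 / 7,851,000 = 21.0168 ppt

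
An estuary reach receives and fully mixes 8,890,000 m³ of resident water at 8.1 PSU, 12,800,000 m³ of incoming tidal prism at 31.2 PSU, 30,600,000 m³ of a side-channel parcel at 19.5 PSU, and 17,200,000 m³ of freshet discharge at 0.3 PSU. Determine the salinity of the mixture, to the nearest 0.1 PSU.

Conserving salt mass:
salt = 8,890,000×8.1 + 12,800,000×31.2 + 30,600,000×19.5 + 17,200,000×0.3 = 72,009,000 + 399,360,000 + 596,700,000 + 5,160,000 = 1,073,229,000
volume = 8,890,000 + 12,800,000 + 30,600,000 + 17,200,000 = 69,490,000 m³
S = 1,073,229,000 / 69,490,000 = 15.444 PSU

15.4 PSU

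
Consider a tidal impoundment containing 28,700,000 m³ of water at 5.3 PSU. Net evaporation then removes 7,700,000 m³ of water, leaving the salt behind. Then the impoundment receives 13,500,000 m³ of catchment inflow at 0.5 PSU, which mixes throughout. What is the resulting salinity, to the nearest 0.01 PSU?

4.60 PSU

After evaporation: salt = 28,700,000×5.3 = 152,110,000; volume = 28,700,000 − 7,700,000 = 21,000,000 m³
After mixing: salt = 152,110,000 + 13,500,000×0.5 = 158,860,000; volume = 21,000,000 + 13,500,000 = 34,500,000 m³
S = 158,860,000 / 34,500,000 = 4.6046 PSU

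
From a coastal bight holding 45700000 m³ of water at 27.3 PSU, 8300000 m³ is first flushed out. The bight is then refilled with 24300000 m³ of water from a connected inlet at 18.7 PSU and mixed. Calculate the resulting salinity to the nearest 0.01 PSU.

Remaining after removal: 37,400,000 m³ at 27.3 PSU (salt = 1,021,020,000)
After addition: salt = 1,021,020,000 + 24,300,000×18.7 = 1,475,430,000; volume = 61,700,000 m³
S = 1,475,430,000 / 61,700,000 = 23.913 PSU

23.91 PSU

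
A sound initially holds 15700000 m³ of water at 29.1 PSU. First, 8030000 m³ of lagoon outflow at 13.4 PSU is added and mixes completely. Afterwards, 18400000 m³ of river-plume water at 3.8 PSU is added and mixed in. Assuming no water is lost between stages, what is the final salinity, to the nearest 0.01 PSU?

15.06 PSU

Salt balance:
Initial salt = 15,700,000×29.1 = 456,870,000
After stage 1: salt = 456,870,000 + 8,030,000×13.4 = 564,472,000; volume = 23,730,000 m³; S = 23.787 PSU
After stage 2: salt = 564,472,000 + 18,400,000×3.8 = 634,392,000; volume = 42,130,000 m³
S = 634,392,000 / 42,130,000 = 15.058 PSU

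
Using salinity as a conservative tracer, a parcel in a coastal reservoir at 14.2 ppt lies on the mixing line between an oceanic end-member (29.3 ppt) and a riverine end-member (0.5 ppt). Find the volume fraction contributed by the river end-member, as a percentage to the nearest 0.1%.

Let f be the freshwater fraction. Salt balance per unit volume:
f×0.5 + (1−f)×29.3 = 14.2
f = (29.3 − 14.2) / (29.3 − 0.5) = 15.1/28.8 = 0.5243

52.4%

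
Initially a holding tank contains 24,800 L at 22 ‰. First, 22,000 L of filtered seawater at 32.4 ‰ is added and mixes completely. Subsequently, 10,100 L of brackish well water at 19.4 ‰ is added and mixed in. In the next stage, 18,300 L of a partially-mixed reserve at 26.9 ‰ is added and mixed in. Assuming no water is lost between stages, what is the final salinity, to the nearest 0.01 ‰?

Conserving salt mass:
Initial salt = 24,800×22 = 545,600
After stage 1: salt = 545,600 + 22,000×32.4 = 1,258,400; volume = 46,800 L; S = 26.889 ‰
After stage 2: salt = 1,258,400 + 10,100×19.4 = 1,454,340; volume = 56,900 L; S = 25.56 ‰
After stage 3: salt = 1,454,340 + 18,300×26.9 = 1,946,610; volume = 75,200 L
S = 1,946,610 / 75,200 = 25.8858 ‰

25.89 ‰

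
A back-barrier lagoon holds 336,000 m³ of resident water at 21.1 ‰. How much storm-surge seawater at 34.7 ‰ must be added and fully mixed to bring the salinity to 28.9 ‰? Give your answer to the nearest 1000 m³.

Salt balance: 336,000×21.1 + V×34.7 = (336,000+V)×28.9
7,089,600 + 34.7V = 9,710,400 + 28.9V
2,620,800 = 5.8V
V = 451,862.07 m³

452000 m³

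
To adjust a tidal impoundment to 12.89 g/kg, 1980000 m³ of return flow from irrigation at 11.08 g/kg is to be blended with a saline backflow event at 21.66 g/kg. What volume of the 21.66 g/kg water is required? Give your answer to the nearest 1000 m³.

409000 m³

Salt balance: 1,980,000×11.08 + V×21.66 = (1,980,000+V)×12.89
21,938,400 + 21.66V = 25,522,200 + 12.89V
3,583,800 = 8.77V
V = 408,643.1 m³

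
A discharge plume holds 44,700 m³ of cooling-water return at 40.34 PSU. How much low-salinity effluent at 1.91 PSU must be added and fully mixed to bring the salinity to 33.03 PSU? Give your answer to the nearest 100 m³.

10500 m³

Salt balance: 44,700×40.34 + V×1.91 = (44,700+V)×33.03
1,803,198 + 1.91V = 1,476,441 + 33.03V
326,757 = 31.12V
V = 10,499.9 m³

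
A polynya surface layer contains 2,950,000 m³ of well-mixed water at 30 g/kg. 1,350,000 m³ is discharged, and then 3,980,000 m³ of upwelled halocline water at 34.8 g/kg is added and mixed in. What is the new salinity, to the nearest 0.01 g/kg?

Remaining after removal: 1,600,000 m³ at 30 g/kg (salt = 48,000,000)
After addition: salt = 48,000,000 + 3,980,000×34.8 = 186,504,000; volume = 5,580,000 m³
S = 186,504,000 / 5,580,000 = 33.4237 g/kg

33.42 g/kg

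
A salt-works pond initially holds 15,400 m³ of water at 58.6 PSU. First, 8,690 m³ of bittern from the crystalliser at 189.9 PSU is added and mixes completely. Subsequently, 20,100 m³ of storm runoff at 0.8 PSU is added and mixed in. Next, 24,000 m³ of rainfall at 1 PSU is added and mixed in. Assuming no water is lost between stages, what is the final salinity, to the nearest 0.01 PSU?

By conservation of dissolved salt,
Initial salt = 15,400×58.6 = 902,440
After stage 1: salt = 902,440 + 8,690×189.9 = 2,552,671; volume = 24,090 m³; S = 105.964 PSU
After stage 2: salt = 2,552,671 + 20,100×0.8 = 2,568,751; volume = 44,190 m³; S = 58.13 PSU
After stage 3: salt = 2,568,751 + 24,000×1 = 2,592,751; volume = 68,190 m³
S = 2,592,751 / 68,190 = 38.0225 PSU

38.02 PSU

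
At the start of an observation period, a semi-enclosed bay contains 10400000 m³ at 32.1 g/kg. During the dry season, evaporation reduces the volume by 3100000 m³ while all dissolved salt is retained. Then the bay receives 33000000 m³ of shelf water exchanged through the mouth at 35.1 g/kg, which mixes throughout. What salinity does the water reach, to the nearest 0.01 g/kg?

37.03 g/kg

After evaporation: salt = 10,400,000×32.1 = 333,840,000; volume = 10,400,000 − 3,100,000 = 7,300,000 m³
After mixing: salt = 333,840,000 + 33,000,000×35.1 = 1,492,140,000; volume = 7,300,000 + 33,000,000 = 40,300,000 m³
S = 1,492,140,000 / 40,300,000 = 37.0258 g/kg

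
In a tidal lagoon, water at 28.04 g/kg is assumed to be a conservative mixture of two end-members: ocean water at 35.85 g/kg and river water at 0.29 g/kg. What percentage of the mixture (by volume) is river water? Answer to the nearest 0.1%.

Let f be the freshwater fraction. Salt balance per unit volume:
f×0.29 + (1−f)×35.85 = 28.04
f = (35.85 − 28.04) / (35.85 − 0.29) = 7.81/35.56 = 0.2196

22.0%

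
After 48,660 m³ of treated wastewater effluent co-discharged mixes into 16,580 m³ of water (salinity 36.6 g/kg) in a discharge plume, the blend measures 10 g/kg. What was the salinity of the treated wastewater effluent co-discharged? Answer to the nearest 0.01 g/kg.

0.94 g/kg

Salt balance: 16,580×36.6 + 48,660×S = 65,240×10
606,828 + 48,660·S = 652,400
S = (652,400 − 606,828) / 48,660 = 0.9365 g/kg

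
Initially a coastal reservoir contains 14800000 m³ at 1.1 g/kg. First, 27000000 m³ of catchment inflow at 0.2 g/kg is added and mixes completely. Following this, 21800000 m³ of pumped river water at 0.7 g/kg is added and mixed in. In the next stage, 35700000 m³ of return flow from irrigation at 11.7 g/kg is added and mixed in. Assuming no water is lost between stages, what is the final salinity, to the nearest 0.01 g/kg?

4.58 g/kg

Total salt / total volume:
Initial salt = 14,800,000×1.1 = 16,280,000
After stage 1: salt = 16,280,000 + 27,000,000×0.2 = 21,680,000; volume = 41,800,000 m³; S = 0.519 g/kg
After stage 2: salt = 21,680,000 + 21,800,000×0.7 = 36,940,000; volume = 63,600,000 m³; S = 0.581 g/kg
After stage 3: salt = 36,940,000 + 35,700,000×11.7 = 454,630,000; volume = 99,300,000 m³
S = 454,630,000 / 99,300,000 = 4.5783 g/kg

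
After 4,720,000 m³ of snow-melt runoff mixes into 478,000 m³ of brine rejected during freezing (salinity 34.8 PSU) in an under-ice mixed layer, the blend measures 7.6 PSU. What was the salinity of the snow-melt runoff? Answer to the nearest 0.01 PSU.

Salt balance: 478,000×34.8 + 4,720,000×S = 5,198,000×7.6
16,634,400 + 4,720,000·S = 39,504,800
S = (39,504,800 − 16,634,400) / 4,720,000 = 4.8454 PSU

4.85 PSU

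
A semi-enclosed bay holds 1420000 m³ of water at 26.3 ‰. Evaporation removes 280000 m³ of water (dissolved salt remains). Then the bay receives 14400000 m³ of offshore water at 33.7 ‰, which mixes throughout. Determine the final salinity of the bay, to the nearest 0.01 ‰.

33.63 ‰

After evaporation: salt = 1,420,000×26.3 = 37,346,000; volume = 1,420,000 − 280,000 = 1,140,000 m³
After mixing: salt = 37,346,000 + 14,400,000×33.7 = 522,626,000; volume = 1,140,000 + 14,400,000 = 15,540,000 m³
S = 522,626,000 / 15,540,000 = 33.631 ‰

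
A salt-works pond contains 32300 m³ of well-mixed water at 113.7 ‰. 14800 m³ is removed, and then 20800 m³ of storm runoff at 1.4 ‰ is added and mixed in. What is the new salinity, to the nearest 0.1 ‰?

52.7 ‰

Remaining after removal: 17,500 m³ at 113.7 ‰ (salt = 1,989,750)
After addition: salt = 1,989,750 + 20,800×1.4 = 2,018,870; volume = 38,300 m³
S = 2,018,870 / 38,300 = 52.712 ‰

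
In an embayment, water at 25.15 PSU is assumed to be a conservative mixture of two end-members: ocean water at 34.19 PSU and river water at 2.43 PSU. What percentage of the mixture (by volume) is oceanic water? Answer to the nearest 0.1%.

Let g be the oceanic fraction. Salt balance per unit volume:
g×34.19 + (1−g)×2.43 = 25.15
g = (25.15 − 2.43) / (34.19 − 2.43) = 22.72/31.76 = 0.7154

71.5%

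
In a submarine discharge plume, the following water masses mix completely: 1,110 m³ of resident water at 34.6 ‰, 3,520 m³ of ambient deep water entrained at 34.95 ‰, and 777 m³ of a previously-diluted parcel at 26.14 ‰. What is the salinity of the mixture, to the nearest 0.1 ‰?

33.6 ‰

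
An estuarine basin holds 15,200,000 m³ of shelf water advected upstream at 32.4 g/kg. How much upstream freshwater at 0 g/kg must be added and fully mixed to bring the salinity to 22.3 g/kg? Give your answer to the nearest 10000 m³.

6880000 m³

Salt balance: 15,200,000×32.4 + V×0 = (15,200,000+V)×22.3
492,480,000 + 0V = 338,960,000 + 22.3V
153,520,000 = 22.3V
V = 6,884,304.93 m³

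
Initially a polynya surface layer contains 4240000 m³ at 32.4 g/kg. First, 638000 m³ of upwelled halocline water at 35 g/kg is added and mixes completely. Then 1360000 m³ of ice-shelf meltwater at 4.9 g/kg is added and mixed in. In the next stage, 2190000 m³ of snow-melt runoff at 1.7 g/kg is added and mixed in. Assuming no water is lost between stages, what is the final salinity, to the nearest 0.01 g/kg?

Weighted by volume,
Initial salt = 4,240,000×32.4 = 137,376,000
After stage 1: salt = 137,376,000 + 638,000×35 = 159,706,000; volume = 4,878,000 m³; S = 32.74 g/kg
After stage 2: salt = 159,706,000 + 1,360,000×4.9 = 166,370,000; volume = 6,238,000 m³; S = 26.67 g/kg
After stage 3: salt = 166,370,000 + 2,190,000×1.7 = 170,093,000; volume = 8,428,000 m³
S = 170,093,000 / 8,428,000 = 20.1819 g/kg

20.18 g/kg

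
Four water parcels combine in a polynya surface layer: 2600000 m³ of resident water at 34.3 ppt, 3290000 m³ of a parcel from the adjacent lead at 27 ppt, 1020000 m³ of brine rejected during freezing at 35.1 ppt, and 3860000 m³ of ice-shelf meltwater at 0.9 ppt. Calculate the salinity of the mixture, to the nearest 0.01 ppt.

20.18 ppt

Salt balance:
salt = 2,600,000×34.3 + 3,290,000×27 + 1,020,000×35.1 + 3,860,000×0.9 = 89,180,000 + 88,830,000 + 35,802,000 + 3,474,000 = 217,286,000
volume = 2,600,000 + 3,290,000 + 1,020,000 + 3,860,000 = 10,770,000 m³
S = 217,286,000 / 10,770,000 = 20.1751 ppt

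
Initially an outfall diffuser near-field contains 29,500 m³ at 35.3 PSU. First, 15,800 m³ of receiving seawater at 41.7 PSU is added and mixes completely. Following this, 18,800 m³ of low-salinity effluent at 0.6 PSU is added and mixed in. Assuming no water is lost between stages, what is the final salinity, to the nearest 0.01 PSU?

By conservation of dissolved salt,
Initial salt = 29,500×35.3 = 1,041,350
After stage 1: salt = 1,041,350 + 15,800×41.7 = 1,700,210; volume = 45,300 m³; S = 37.532 PSU
After stage 2: salt = 1,700,210 + 18,800×0.6 = 1,711,490; volume = 64,100 m³
S = 1,711,490 / 64,100 = 26.7003 PSU

26.70 PSU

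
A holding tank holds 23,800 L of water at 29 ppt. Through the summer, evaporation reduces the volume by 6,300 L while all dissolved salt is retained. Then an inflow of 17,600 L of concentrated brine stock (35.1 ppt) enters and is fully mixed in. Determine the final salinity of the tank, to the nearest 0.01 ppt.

37.26 ppt

After evaporation: salt = 23,800×29 = 690,200; volume = 23,800 − 6,300 = 17,500 L
After mixing: salt = 690,200 + 17,600×35.1 = 1,307,960; volume = 17,500 + 17,600 = 35,100 L
S = 1,307,960 / 35,100 = 37.2638 ppt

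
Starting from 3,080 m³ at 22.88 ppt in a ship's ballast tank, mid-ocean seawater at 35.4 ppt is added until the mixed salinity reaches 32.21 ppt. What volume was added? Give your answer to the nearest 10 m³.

Salt balance: 3,080×22.88 + V×35.4 = (3,080+V)×32.21
70,470.4 + 35.4V = 99,206.8 + 32.21V
28,736.4 = 3.19V
V = 9,008.28 m³

9010 m³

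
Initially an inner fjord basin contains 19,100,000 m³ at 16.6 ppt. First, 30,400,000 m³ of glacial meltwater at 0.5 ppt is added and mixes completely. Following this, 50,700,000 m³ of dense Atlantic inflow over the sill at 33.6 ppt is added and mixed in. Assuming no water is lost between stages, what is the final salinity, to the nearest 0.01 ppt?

20.32 ppt

Weighted by volume,
Initial salt = 19,100,000×16.6 = 317,060,000
After stage 1: salt = 317,060,000 + 30,400,000×0.5 = 332,260,000; volume = 49,500,000 m³; S = 6.712 ppt
After stage 2: salt = 332,260,000 + 50,700,000×33.6 = 2,035,780,000; volume = 100,200,000 m³
S = 2,035,780,000 / 100,200,000 = 20.3172 ppt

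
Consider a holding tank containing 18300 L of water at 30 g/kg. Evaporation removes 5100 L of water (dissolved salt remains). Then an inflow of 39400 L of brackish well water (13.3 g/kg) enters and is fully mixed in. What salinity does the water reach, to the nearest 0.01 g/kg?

20.40 g/kg

After evaporation: salt = 18,300×30 = 549,000; volume = 18,300 − 5,100 = 13,200 L
After mixing: salt = 549,000 + 39,400×13.3 = 1,073,020; volume = 13,200 + 39,400 = 52,600 L
S = 1,073,020 / 52,600 = 20.3996 g/kg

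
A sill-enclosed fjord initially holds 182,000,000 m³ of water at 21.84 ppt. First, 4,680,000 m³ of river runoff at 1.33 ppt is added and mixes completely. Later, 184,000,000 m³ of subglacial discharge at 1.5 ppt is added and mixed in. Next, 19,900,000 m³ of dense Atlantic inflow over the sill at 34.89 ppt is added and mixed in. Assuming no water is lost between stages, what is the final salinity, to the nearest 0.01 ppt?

By conservation of dissolved salt,
Initial salt = 182,000,000×21.84 = 3,974,880,000
After stage 1: salt = 3,974,880,000 + 4,680,000×1.33 = 3,981,104,400; volume = 186,680,000 m³; S = 21.326 ppt
After stage 2: salt = 3,981,104,400 + 184,000,000×1.5 = 4,257,104,400; volume = 370,680,000 m³; S = 11.485 ppt
After stage 3: salt = 4,257,104,400 + 19,900,000×34.89 = 4,951,415,400; volume = 390,580,000 m³
S = 4,951,415,400 / 390,580,000 = 12.6771 ppt

12.68 ppt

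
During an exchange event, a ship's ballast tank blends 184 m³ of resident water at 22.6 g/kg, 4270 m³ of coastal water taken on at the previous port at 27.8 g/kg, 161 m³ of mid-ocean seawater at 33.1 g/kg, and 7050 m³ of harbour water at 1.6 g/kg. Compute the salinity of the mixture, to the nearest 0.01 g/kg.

Total salt / total volume:
salt = 184×22.6 + 4,270×27.8 + 161×33.1 + 7,050×1.6 = 4,158.4 + 118,706 + 5,329.1 + 11,280 = 139,473.5
volume = 184 + 4,270 + 161 + 7,050 = 11,665 m³
S = 139,473.5 / 11,665 = 11.9566 g/kg

11.96 g/kg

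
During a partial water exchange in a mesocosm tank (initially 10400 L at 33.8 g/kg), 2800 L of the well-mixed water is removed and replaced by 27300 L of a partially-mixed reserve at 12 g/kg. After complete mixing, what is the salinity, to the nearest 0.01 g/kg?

Remaining after removal: 7,600 L at 33.8 g/kg (salt = 256,880)
After addition: salt = 256,880 + 27,300×12 = 584,480; volume = 34,900 L
S = 584,480 / 34,900 = 16.7473 g/kg

16.75 g/kg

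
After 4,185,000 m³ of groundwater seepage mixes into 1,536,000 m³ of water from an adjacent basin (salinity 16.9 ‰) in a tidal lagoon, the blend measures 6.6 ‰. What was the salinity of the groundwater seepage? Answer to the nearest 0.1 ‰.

2.8 ‰

Salt balance: 1,536,000×16.9 + 4,185,000×S = 5,721,000×6.6
25,958,400 + 4,185,000·S = 37,758,600
S = (37,758,600 − 25,958,400) / 4,185,000 = 2.8196 ‰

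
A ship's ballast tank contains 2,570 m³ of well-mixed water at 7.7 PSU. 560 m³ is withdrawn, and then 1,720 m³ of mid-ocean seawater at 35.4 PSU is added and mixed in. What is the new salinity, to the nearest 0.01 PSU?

20.47 PSU

Remaining after removal: 2,010 m³ at 7.7 PSU (salt = 15,477)
After addition: salt = 15,477 + 1,720×35.4 = 76,365; volume = 3,730 m³
S = 76,365 / 3,730 = 20.4732 PSU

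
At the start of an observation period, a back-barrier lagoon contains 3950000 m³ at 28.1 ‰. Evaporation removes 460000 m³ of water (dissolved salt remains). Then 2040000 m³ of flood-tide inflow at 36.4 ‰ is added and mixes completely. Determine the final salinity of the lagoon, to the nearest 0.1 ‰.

33.5 ‰

After evaporation: salt = 3,950,000×28.1 = 110,995,000; volume = 3,950,000 − 460,000 = 3,490,000 m³
After mixing: salt = 110,995,000 + 2,040,000×36.4 = 185,251,000; volume = 3,490,000 + 2,040,000 = 5,530,000 m³
S = 185,251,000 / 5,530,000 = 33.4993 ‰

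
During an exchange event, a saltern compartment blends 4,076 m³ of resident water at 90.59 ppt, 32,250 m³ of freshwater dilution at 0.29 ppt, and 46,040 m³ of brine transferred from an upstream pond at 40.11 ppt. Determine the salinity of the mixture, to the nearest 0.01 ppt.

27.02 ppt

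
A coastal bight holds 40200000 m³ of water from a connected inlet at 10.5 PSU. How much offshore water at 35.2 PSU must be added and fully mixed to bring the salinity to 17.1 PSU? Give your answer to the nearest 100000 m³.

Salt balance: 40,200,000×10.5 + V×35.2 = (40,200,000+V)×17.1
422,100,000 + 35.2V = 687,420,000 + 17.1V
265,320,000 = 18.1V
V = 14,658,563.54 m³

14700000 m³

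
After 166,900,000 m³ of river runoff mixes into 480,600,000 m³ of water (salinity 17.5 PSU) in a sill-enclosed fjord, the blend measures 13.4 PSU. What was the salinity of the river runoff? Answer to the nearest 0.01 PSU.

Salt balance: 480,600,000×17.5 + 166,900,000×S = 647,500,000×13.4
8,410,500,000 + 166,900,000·S = 8,676,500,000
S = (8,676,500,000 − 8,410,500,000) / 166,900,000 = 1.5938 PSU

1.59 PSU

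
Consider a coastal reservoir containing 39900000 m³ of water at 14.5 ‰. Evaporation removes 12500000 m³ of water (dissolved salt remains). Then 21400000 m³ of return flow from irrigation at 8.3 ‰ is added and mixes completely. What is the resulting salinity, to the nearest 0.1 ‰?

After evaporation: salt = 39,900,000×14.5 = 578,550,000; volume = 39,900,000 − 12,500,000 = 27,400,000 m³
After mixing: salt = 578,550,000 + 21,400,000×8.3 = 756,170,000; volume = 27,400,000 + 21,400,000 = 48,800,000 m³
S = 756,170,000 / 48,800,000 = 15.4953 ‰

15.5 ‰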